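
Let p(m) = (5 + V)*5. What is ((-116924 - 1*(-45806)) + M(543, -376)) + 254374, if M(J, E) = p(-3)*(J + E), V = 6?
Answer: 192441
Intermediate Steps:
p(m) = 55 (p(m) = (5 + 6)*5 = 11*5 = 55)
M(J, E) = 55*E + 55*J (M(J, E) = 55*(J + E) = 55*(E + J) = 55*E + 55*J)
((-116924 - 1*(-45806)) + M(543, -376)) + 254374 = ((-116924 - 1*(-45806)) + (55*(-376) + 55*543)) + 254374 = ((-116924 + 45806) + (-20680 + 29865)) + 254374 = (-71118 + 9185) + 254374 = -61933 + 254374 = 192441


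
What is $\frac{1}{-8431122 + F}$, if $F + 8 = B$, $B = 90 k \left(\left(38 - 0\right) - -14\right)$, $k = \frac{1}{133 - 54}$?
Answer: $- \frac{79}{666054590} \approx -1.1861 \cdot 10^{-7}$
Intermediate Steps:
$k = \frac{1}{79} \approx 0.012658$
$B = \frac{4680}{79}$ ($B = 90 \cdot \frac{1}{79} \left(\left(38 - 0\right) - -14\right) = \frac{90 \left(\left(38 + 0\right) + 14\right)}{79} = \frac{90 \left(38 + 14\right)}{79} = \frac{90}{79} \cdot 52 = \frac{4680}{79} \approx 59.24$)
$F = \frac{4048}{79}$ ($F = -8 + \frac{4680}{79} = \frac{4048}{79} \approx 51.24$)
$\frac{1}{-8431122 + F} = \frac{1}{-8431122 + \frac{4048}{79}} = \frac{1}{- \frac{666054590}{79}} = - \frac{79}{666054590}$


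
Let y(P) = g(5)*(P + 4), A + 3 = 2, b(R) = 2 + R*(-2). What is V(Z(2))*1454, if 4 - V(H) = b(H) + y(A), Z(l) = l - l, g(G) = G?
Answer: -18902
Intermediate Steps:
b(R) = 2 - 2*R
A = -1 (A = -3 + 2 = -1)
y(P) = 20 + 5*P (y(P) = 5*(P + 4) = 5*(4 + P) = 20 + 5*P)
Z(l) = 0
V(H) = -13 + 2*H (V(H) = 4 - ((2 - 2*H) + (20 + 5*(-1))) = 4 - ((2 - 2*H) + (20 - 5)) = 4 - ((2 - 2*H) + 15) = 4 - (17 - 2*H) = 4 + (-17 + 2*H) = -13 + 2*H)
V(Z(2))*1454 = (-13 + 2*0)*1454 = (-13 + 0)*1454 = -13*1454 = -18902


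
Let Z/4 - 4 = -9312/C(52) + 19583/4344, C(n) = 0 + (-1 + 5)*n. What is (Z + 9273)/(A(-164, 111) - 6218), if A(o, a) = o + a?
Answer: -128868473/88533978 ≈ -1.4556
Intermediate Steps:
A(o, a) = a + o
C(n) = 4*n (C(n) = 0 + 4*n = 4*n)
Z = -2047741/14118 (Z = 16 + 4*(-9312/(4*52) + 19583/4344) = 16 + 4*(-9312/208 + 19583*(1/4344)) = 16 + 4*(-9312*1/208 + 19583/4344) = 16 + 4*(-582/13 + 19583/4344) = 16 + 4*(-2273629/56472) = 16 - 2273629/14118 = -2047741/14118 ≈ -145.04)
(Z + 9273)/(A(-164, 111) - 6218) = (-2047741/14118 + 9273)/((111 - 164) - 6218) = 128868473/(14118*(-53 - 6218)) = (128868473/14118)/(-6271) = (128868473/14118)*(-1/6271) = -128868473/88533978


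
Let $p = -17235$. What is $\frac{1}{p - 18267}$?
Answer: $- \frac{1}{35502} \approx -2.8167 \cdot 10^{-5}$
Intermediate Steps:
$\frac{1}{p - 18267} = \frac{1}{-17235 - 18267} = \frac{1}{-35502} = - \frac{1}{35502}$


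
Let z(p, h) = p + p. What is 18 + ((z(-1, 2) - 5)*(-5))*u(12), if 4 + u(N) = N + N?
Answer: 718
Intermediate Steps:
u(N) = -4 + 2*N (u(N) = -4 + (N + N) = -4 + 2*N)
z(p, h) = 2*p
18 + ((z(-1, 2) - 5)*(-5))*u(12) = 18 + ((2*(-1) - 5)*(-5))*(-4 + 2*12) = 18 + ((-2 - 5)*(-5))*(-4 + 24) = 18 - 7*(-5)*20 = 18 + 35*20 = 18 + 700 = 718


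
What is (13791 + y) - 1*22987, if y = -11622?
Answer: -20818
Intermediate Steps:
(13791 + y) - 1*22987 = (13791 - 11622) - 1*22987 = 2169 - 22987 = -20818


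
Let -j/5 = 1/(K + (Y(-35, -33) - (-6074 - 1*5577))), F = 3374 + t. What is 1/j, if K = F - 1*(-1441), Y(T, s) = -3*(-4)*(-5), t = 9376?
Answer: -25782/5 ≈ -5156.4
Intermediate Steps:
Y(T, s) = -60 (Y(T, s) = 12*(-5) = -60)
F = 12750 (F = 3374 + 9376 = 12750)
K = 14191 (K = 12750 - 1*(-1441) = 12750 + 1441 = 14191)
j = -5/25782 (j = -5/(14191 + (-60 - (-6074 - 1*5577))) = -5/(14191 + (-60 - (-6074 - 5577))) = -5/(14191 + (-60 - 1*(-11651))) = -5/(14191 + (-60 + 11651)) = -5/(14191 + 11591) = -5/25782 ≈ -0.00019393)
1/j = 1/(-5/25782) = -25782/5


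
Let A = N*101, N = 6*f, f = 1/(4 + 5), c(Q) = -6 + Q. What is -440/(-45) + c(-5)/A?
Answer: 17479/1818 ≈ 9.6144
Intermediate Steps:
f = 1/9 ≈ 0.11111
N = 2/3 (N = 6*(1/9) = 2/3 ≈ 0.66667)
A = 202/3 (A = (2/3)*101 = 202/3 ≈ 67.333)
-440/(-45) + c(-5)/A = -440/(-45) + (-6 - 5)/(202/3) = -440*(-1/45) - 11*3/202 = 88/9 - 33/202 = 17479/1818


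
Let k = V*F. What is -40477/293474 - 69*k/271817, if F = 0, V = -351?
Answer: -40477/293474 ≈ -0.13792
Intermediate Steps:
k = 0 (k = -351*0 = 0)
-40477/293474 - 69*k/271817 = -40477/293474 - 69*0/271817 = -40477*1/293474 + 0*(1/271817) = -40477/293474 + 0 = -40477/293474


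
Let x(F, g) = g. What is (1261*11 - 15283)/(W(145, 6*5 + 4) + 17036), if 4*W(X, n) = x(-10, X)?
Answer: -5648/68289 ≈ -0.082707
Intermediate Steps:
W(X, n) = X/4
(1261*11 - 15283)/(W(145, 6*5 + 4) + 17036) = (1261*11 - 15283)/((¼)*145 + 17036) = (13871 - 15283)/(145/4 + 17036) = -1412/68289/4 = -1412*4/68289 = -5648/68289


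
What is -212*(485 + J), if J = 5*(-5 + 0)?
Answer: -97520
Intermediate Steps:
J = -25 (J = 5*(-5) = -25)
-212*(485 + J) = -212*(485 - 25) = -212*460 = -97520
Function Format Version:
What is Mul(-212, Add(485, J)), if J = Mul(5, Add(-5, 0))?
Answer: -97520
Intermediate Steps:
J = -25 (J = Mul(5, -5) = -25)
Mul(-212, Add(485, J)) = Mul(-212, Add(485, -25)) = Mul(-212, 460) = -97520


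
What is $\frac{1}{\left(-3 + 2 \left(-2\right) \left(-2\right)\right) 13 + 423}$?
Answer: $\frac{1}{488} \approx 0.0020492$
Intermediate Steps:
$\frac{1}{\left(-3 + 2 \left(-2\right) \left(-2\right)\right) 13 + 423} = \frac{1}{\left(-3 - -8\right) 13 + 423} = \frac{1}{\left(-3 + 8\right) 13 + 423} = \frac{1}{5 \cdot 13 + 423} = \frac{1}{65 + 423} = \frac{1}{488}$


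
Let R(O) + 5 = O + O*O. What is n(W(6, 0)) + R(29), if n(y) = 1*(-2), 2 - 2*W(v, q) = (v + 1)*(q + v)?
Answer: 863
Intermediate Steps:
R(O) = -5 + O + O**2 (R(O) = -5 + (O + O*O) = -5 + (O + O**2) = -5 + O + O**2)
W(v, q) = 1 - (1 + v)*(q + v)/2 (W(v, q) = 1 - (v + 1)*(q + v)/2 = 1 - (1 + v)*(q + v)/2)
n(y) = -2
n(W(6, 0)) + R(29) = -2 + (-5 + 29 + 29**2) = -2 + (-5 + 29 + 841) = -2 + 865 = 863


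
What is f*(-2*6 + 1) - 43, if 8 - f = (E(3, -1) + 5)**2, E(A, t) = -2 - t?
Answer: 45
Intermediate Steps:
f = -8 (f = 8 - ((-2 - 1*(-1)) + 5)**2 = 8 - ((-2 + 1) + 5)**2 = 8 - (-1 + 5)**2 = 8 - 1*4**2 = 8 - 1*16 = 8 - 16 = -8)
f*(-2*6 + 1) - 43 = -8*(-2*6 + 1) - 43 = -8*(-12 + 1) - 43 = -8*(-11) - 43 = 88 - 43 = 45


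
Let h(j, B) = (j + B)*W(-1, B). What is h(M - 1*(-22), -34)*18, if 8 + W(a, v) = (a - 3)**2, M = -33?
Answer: -6480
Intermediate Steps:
W(a, v) = -8 + (-3 + a)**2 (W(a, v) = -8 + (a - 3)**2 = -8 + (-3 + a)**2)
h(j, B) = 8*B + 8*j (h(j, B) = (j + B)*(-8 + (-3 - 1)**2) = (B + j)*(-8 + (-4)**2) = (B + j)*(-8 + 16) = (B + j)*8 = 8*B + 8*j)
h(M - 1*(-22), -34)*18 = (8*(-34) + 8*(-33 - 1*(-22)))*18 = (-272 + 8*(-33 + 22))*18 = (-272 + 8*(-11))*18 = (-272 - 88)*18 = -360*18 = -6480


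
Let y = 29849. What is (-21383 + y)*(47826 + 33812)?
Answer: 691147308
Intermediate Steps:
(-21383 + y)*(47826 + 33812) = (-21383 + 29849)*(47826 + 33812) = 8466*81638 = 691147308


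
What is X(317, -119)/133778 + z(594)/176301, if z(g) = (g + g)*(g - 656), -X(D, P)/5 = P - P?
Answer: -8184/19589 ≈ -0.41779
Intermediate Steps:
X(D, P) = 0 (X(D, P) = -5*(P - P) = -5*0 = 0)
z(g) = 2*g*(-656 + g) (z(g) = (2*g)*(-656 + g) = 2*g*(-656 + g))
X(317, -119)/133778 + z(594)/176301 = 0/133778 + (2*594*(-656 + 594))/176301 = 0*(1/133778) + (2*594*(-62))*(1/176301) = 0 - 73656*1/176301 = 0 - 8184/19589 = -8184/19589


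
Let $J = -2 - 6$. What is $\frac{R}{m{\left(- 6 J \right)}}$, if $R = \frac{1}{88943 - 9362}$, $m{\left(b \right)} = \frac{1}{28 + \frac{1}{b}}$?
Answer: $\frac{1345}{3819888} \approx 0.0003521$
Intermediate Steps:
$J = -8$ ($J = -2 - 6 = -8$)
$R = \frac{1}{79581} \approx 1.2566 \cdot 10^{-5}$
$\frac{R}{m{\left(- 6 J \right)}} = \frac{1}{79581 \frac{\left(-6\right) \left(-8\right)}{1 + 28 \left(\left(-6\right) \left(-8\right)\right)}} = \frac{1}{79581 \frac{48}{1 + 28 \cdot 48}} = \frac{1}{79581 \frac{48}{1 + 1344}} = \frac{1}{79581 \cdot \frac{48}{1345}} = \frac{1}{79581} \cdot \frac{1345}{48} = \frac{1345}{3819888}$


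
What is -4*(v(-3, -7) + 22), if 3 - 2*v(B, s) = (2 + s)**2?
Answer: -44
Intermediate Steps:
v(B, s) = 3/2 - (2 + s)**2/2
-4*(v(-3, -7) + 22) = -4*((3/2 - (2 - 7)**2/2) + 22) = -4*((3/2 - 1/2*(-5)**2) + 22) = -4*((3/2 - 1/2*25) + 22) = -4*((3/2 - 25/2) + 22) = -4*(-11 + 22) = -4*11 = -44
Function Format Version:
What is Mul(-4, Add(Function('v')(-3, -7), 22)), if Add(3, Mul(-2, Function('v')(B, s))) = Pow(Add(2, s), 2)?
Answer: -44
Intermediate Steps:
Function('v')(B, s) = Add(Rational(3, 2), Mul(Rational(-1, 2), Pow(Add(2, s), 2)))
Mul(-4, Add(Function('v')(-3, -7), 22)) = Mul(-4, Add(Add(Rational(3, 2), Mul(Rational(-1, 2), Pow(Add(2, -7), 2))), 22)) = Mul(-4, Add(Add(Rational(3, 2), Mul(Rational(-1, 2), Pow(-5, 2))), 22)) = Mul(-4, Add(Add(Rational(3, 2), Mul(Rational(-1, 2), 25)), 22)) = Mul(-4, Add(Add(Rational(3, 2), Rational(-25, 2)), 22)) = Mul(-4, Add(-11, 22)) = Mul(-4, 11) = -44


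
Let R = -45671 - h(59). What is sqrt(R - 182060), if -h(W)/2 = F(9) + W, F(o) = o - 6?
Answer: I*sqrt(227607) ≈ 477.08*I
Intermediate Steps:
F(o) = -6 + o
h(W) = -6 - 2*W (h(W) = -2*((-6 + 9) + W) = -2*(3 + W) = -6 - 2*W)
R = -45547 (R = -45671 - (-6 - 2*59) = -45671 - (-6 - 118) = -45671 - 1*(-124) = -45671 + 124 = -45547)
sqrt(R - 182060) = sqrt(-45547 - 182060) = sqrt(-227607) = I*sqrt(227607)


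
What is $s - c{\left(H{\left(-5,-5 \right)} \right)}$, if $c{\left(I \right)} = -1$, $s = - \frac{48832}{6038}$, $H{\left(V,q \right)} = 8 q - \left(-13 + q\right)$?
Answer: $- \frac{21397}{3019} \approx -7.0874$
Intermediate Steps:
$H{\left(V,q \right)} = 13 + 7 q$
$s = - \frac{24416}{3019}$ ($s = \left(-48832\right) \frac{1}{6038} = - \frac{24416}{3019} \approx -8.0874$)
$s - c{\left(H{\left(-5,-5 \right)} \right)} = - \frac{24416}{3019} - -1 = - \frac{24416}{3019} + 1 = - \frac{21397}{3019}$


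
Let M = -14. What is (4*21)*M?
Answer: -1176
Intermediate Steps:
(4*21)*M = (4*21)*(-14) = 84*(-14) = -1176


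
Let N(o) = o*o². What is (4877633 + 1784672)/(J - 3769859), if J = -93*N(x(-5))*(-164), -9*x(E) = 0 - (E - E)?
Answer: -6662305/3769859 ≈ -1.7673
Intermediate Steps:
x(E) = 0 (x(E) = -(0 - (E - E))/9 = -(0 - 1*0)/9 = -(0 + 0)/9 = -⅑*0 = 0)
N(o) = o³
J = 0 (J = -93*0³*(-164) = -93*0*(-164) = 0*(-164) = 0)
(4877633 + 1784672)/(J - 3769859) = (4877633 + 1784672)/(0 - 3769859) = 6662305/(-3769859) = 6662305*(-1/3769859) = -6662305/3769859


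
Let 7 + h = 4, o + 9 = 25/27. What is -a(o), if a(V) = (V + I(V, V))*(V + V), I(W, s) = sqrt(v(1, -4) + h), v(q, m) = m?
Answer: -95048/729 + 436*I*sqrt(7)/27 ≈ -130.38 + 42.724*I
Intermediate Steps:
o = -218/27 (o = -9 + 25/27 = -218/27 ≈ -8.0741)
h = -3 (h = -7 + 4 = -3)
I(W, s) = I*sqrt(7) (I(W, s) = sqrt(-4 - 3) = sqrt(-7) = I*sqrt(7))
a(V) = 2*V*(V + I*sqrt(7)) (a(V) = (V + I*sqrt(7))*(V + V) = (V + I*sqrt(7))*(2*V) = 2*V*(V + I*sqrt(7)))
-a(o) = -2*(-218)*(-218/27 + I*sqrt(7))/27 = -(95048/729 - 436*I*sqrt(7)/27) = -95048/729 + 436*I*sqrt(7)/27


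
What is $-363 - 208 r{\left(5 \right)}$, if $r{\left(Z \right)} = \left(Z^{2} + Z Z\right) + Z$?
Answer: $-11803$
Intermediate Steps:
$r{\left(Z \right)} = Z + 2 Z^{2}$ ($r{\left(Z \right)} = \left(Z^{2} + Z^{2}\right) + Z = 2 Z^{2} + Z = Z + 2 Z^{2}$)
$-363 - 208 r{\left(5 \right)} = -363 - 208 \cdot 5 \left(1 + 2 \cdot 5\right) = -363 - 208 \cdot 5 \left(1 + 10\right) = -363 - 208 \cdot 5 \cdot 11 = -363 - 11440 = -11803$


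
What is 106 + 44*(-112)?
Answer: -4822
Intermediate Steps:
106 + 44*(-112) = 106 - 4928 = -4822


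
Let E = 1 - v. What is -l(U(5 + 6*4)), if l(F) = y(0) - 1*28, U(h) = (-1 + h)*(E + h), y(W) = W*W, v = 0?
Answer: 28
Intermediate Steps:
E = 1 (E = 1 - 1*0 = 1 + 0 = 1)
y(W) = W²
U(h) = (1 + h)*(-1 + h) (U(h) = (-1 + h)*(1 + h) = (1 + h)*(-1 + h))
l(F) = -28 (l(F) = 0² - 1*28 = 0 - 28 = -28)
-l(U(5 + 6*4)) = -1*(-28) = 28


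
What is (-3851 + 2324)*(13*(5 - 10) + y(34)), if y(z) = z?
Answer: 47337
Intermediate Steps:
(-3851 + 2324)*(13*(5 - 10) + y(34)) = (-3851 + 2324)*(13*(5 - 10) + 34) = -1527*(13*(-5) + 34) = -1527*(-65 + 34) = -1527*(-31) = 47337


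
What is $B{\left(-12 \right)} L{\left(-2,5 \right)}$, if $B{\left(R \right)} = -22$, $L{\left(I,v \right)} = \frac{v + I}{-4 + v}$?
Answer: $-66$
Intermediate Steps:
$L{\left(I,v \right)} = \frac{I + v}{-4 + v}$
$B{\left(-12 \right)} L{\left(-2,5 \right)} = - 22 \frac{-2 + 5}{-4 + 5} = - 22 \cdot 1^{-1} \cdot 3 = - 22 \cdot 1 \cdot 3 = \left(-22\right) 3 = -66$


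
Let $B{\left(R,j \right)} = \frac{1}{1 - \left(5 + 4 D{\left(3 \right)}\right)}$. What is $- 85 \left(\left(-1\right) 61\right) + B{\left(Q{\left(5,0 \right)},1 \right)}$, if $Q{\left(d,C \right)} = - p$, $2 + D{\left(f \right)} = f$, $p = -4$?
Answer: $\frac{41479}{8} \approx 5184.9$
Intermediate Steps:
$D{\left(f \right)} = -2 + f$
$Q{\left(d,C \right)} = 4$ ($Q{\left(d,C \right)} = \left(-1\right) \left(-4\right) = 4$)
$B{\left(R,j \right)} = - \frac{1}{8}$ ($B{\left(R,j \right)} = \frac{1}{1 - \left(5 + 4 \left(-2 + 3\right)\right)} = \frac{1}{1 - 9} = \frac{1}{-8} = - \frac{1}{8}$)
$- 85 \left(\left(-1\right) 61\right) + B{\left(Q{\left(5,0 \right)},1 \right)} = - 85 \left(\left(-1\right) 61\right) - \frac{1}{8} = \left(-85\right) \left(-61\right) - \frac{1}{8} = 5185 - \frac{1}{8} = \frac{41479}{8}$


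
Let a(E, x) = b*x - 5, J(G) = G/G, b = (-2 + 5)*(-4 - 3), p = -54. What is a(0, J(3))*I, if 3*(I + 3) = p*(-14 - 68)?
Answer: -38298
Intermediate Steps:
b = -21 (b = 3*(-7) = -21)
I = 1473 (I = -3 + (-54*(-14 - 68))/3 = -3 + (-54*(-82))/3 = -3 + (⅓)*4428 = -3 + 1476 = 1473)
J(G) = 1
a(E, x) = -5 - 21*x (a(E, x) = -21*x - 5 = -5 - 21*x)
a(0, J(3))*I = (-5 - 21*1)*1473 = (-5 - 21)*1473 = -26*1473 = -38298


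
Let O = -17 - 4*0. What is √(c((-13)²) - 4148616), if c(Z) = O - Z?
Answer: 3*I*√460978 ≈ 2036.9*I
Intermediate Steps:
O = -17 (O = -17 + 0 = -17)
c(Z) = -17 - Z
√(c((-13)²) - 4148616) = √((-17 - 1*(-13)²) - 4148616) = √((-17 - 1*169) - 4148616) = √((-17 - 169) - 4148616) = √(-186 - 4148616) = √(-4148802) = 3*I*√460978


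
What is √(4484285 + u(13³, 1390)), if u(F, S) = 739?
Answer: 12*√31146 ≈ 2117.8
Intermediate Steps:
√(4484285 + u(13³, 1390)) = √(4484285 + 739) = √4485024 = 12*√31146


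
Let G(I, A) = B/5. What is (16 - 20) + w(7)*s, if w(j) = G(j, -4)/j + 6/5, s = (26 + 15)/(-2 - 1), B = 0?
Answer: -102/5 ≈ -20.400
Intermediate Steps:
G(I, A) = 0 (G(I, A) = 0/5 = 0*(⅕) = 0)
s = -41/3 (s = 41/(-3) = 41*(-⅓) = -41/3 ≈ -13.667)
w(j) = 6/5 (w(j) = 0/j + 6/5 = 0 + 6*(⅕) = 0 + 6/5 = 6/5)
(16 - 20) + w(7)*s = (16 - 20) + (6/5)*(-41/3) = -4 - 82/5 = -102/5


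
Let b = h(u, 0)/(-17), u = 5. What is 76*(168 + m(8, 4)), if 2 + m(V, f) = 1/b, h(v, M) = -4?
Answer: 12939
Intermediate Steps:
b = 4/17 (b = -4/(-17) = -4*(-1/17) = 4/17 ≈ 0.23529)
m(V, f) = 9/4 (m(V, f) = -2 + 1/(4/17) = -2 + 17/4 = 9/4)
76*(168 + m(8, 4)) = 76*(168 + 9/4) = 76*(681/4) = 12939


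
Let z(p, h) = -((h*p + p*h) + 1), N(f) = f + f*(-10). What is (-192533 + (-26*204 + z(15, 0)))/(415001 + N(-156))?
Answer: -197838/416405 ≈ -0.47511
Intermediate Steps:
N(f) = -9*f (N(f) = f - 10*f = -9*f)
z(p, h) = -1 - 2*h*p (z(p, h) = -((h*p + h*p) + 1) = -(2*h*p + 1) = -(1 + 2*h*p) = -1 - 2*h*p)
(-192533 + (-26*204 + z(15, 0)))/(415001 + N(-156)) = (-192533 + (-26*204 + (-1 - 2*0*15)))/(415001 - 9*(-156)) = (-192533 + (-5304 + (-1 + 0)))/(415001 + 1404) = (-192533 + (-5304 - 1))/416405 = (-192533 - 5305)*(1/416405) = -197838*1/416405 = -197838/416405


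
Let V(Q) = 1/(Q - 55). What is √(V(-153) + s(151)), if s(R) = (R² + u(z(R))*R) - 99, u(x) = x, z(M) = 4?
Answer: √63019411/52 ≈ 152.66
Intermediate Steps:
V(Q) = 1/(-55 + Q)
s(R) = -99 + R² + 4*R (s(R) = (R² + 4*R) - 99 = -99 + R² + 4*R)
√(V(-153) + s(151)) = √(1/(-55 - 153) + (-99 + 151² + 4*151)) = √(1/(-208) + (-99 + 22801 + 604)) = √(-1/208 + 23306) = √(4847647/208) = √63019411/52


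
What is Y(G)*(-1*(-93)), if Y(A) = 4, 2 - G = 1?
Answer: 372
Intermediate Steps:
G = 1 (G = 2 - 1*1 = 2 - 1 = 1)
Y(G)*(-1*(-93)) = 4*(-1*(-93)) = 4*93 = 372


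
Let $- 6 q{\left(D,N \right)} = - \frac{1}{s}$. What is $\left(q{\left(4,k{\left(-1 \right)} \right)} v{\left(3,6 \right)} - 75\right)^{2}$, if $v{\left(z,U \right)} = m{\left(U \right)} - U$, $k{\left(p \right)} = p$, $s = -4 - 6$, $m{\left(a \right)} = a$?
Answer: $5625$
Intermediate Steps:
$s = -10$ ($s = -4 - 6 = -10$)
$q{\left(D,N \right)} = - \frac{1}{60}$ ($q{\left(D,N \right)} = - \frac{\left(-1\right) \frac{1}{-10}}{6} = - \frac{\left(-1\right) \left(- \frac{1}{10}\right)}{6} = \left(- \frac{1}{6}\right) \frac{1}{10} = - \frac{1}{60}$)
$v{\left(z,U \right)} = 0$ ($v{\left(z,U \right)} = U - U = 0$)
$\left(q{\left(4,k{\left(-1 \right)} \right)} v{\left(3,6 \right)} - 75\right)^{2} = \left(\left(- \frac{1}{60}\right) 0 - 75\right)^{2} = \left(0 - 75\right)^{2} = \left(-75\right)^{2} = 5625$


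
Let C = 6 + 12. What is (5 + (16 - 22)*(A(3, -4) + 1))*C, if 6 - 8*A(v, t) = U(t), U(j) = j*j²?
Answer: -963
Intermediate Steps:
C = 18
U(j) = j³
A(v, t) = ¾ - t³/8
(5 + (16 - 22)*(A(3, -4) + 1))*C = (5 + (16 - 22)*((¾ - ⅛*(-4)³) + 1))*18 = (5 - 6*((¾ - ⅛*(-64)) + 1))*18 = (5 - 6*((¾ + 8) + 1))*18 = (5 - 6*(35/4 + 1))*18 = (5 - 6*39/4)*18 = (5 - 117/2)*18 = -107/2*18 = -963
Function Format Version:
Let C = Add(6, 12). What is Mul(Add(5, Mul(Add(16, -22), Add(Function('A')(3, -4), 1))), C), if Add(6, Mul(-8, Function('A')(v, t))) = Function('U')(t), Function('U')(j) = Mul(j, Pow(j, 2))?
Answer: -963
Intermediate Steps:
C = 18
Function('U')(j) = Pow(j, 3)
Function('A')(v, t) = Add(Rational(3, 4), Mul(Rational(-1, 8), Pow(t, 3)))
Mul(Add(5, Mul(Add(16, -22), Add(Function('A')(3, -4), 1))), C) = Mul(Add(5, Mul(Add(16, -22), Add(Add(Rational(3, 4), Mul(Rational(-1, 8), Pow(-4, 3))), 1))), 18) = Mul(Add(5, Mul(-6, Add(Add(Rational(3, 4), Mul(Rational(-1, 8), -64)), 1))), 18) = Mul(Add(5, Mul(-6, Add(Add(Rational(3, 4), 8), 1))), 18) = Mul(Add(5, Mul(-6, Add(Rational(35, 4), 1))), 18) = Mul(Add(5, Mul(-6, Rational(39, 4))), 18) = Mul(Add(5, Rational(-117, 2)), 18) = Mul(Rational(-107, 2), 18) = -963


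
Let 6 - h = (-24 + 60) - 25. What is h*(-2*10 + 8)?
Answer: 60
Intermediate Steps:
h = -5 (h = 6 - ((-24 + 60) - 25) = 6 - (36 - 25) = 6 - 1*11 = 6 - 11 = -5)
h*(-2*10 + 8) = -5*(-2*10 + 8) = -5*(-20 + 8) = -5*(-12) = 60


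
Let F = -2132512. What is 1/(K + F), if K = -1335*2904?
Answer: -1/6009352 ≈ -1.6641e-7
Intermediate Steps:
K = -3876840
1/(K + F) = 1/(-3876840 - 2132512) = 1/(-6009352) = -1/6009352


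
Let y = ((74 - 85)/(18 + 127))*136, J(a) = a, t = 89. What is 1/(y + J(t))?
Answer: 145/11409 ≈ 0.012709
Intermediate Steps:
y = -1496/145 (y = -11/145*136 = -1496/145 ≈ -10.317)
1/(y + J(t)) = 1/(-1496/145 + 89) = 1/(11409/145) = 145/11409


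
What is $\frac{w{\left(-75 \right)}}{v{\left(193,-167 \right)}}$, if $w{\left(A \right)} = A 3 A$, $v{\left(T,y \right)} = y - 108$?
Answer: $- \frac{675}{11} \approx -61.364$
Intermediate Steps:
$v{\left(T,y \right)} = -108 + y$
$w{\left(A \right)} = 3 A^{2}$ ($w{\left(A \right)} = 3 A A = 3 A^{2}$)
$\frac{w{\left(-75 \right)}}{v{\left(193,-167 \right)}} = \frac{3 \left(-75\right)^{2}}{-108 - 167} = \frac{3 \cdot 5625}{-275} = 16875 \left(- \frac{1}{275}\right) = - \frac{675}{11}$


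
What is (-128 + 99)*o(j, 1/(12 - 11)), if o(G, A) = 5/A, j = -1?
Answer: -145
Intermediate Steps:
(-128 + 99)*o(j, 1/(12 - 11)) = (-128 + 99)*(5/(1/(12 - 11))) = -145/(1/1) = -145/1 = -145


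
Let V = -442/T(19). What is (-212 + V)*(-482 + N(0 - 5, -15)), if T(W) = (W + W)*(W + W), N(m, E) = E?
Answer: 76182645/722 ≈ 1.0552e+5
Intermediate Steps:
T(W) = 4*W² (T(W) = (2*W)*(2*W) = 4*W²)
V = -221/722 (V = -442/(4*19²) = -442/(4*361) = -442/1444 = -442*1/1444 = -221/722 ≈ -0.30609)
(-212 + V)*(-482 + N(0 - 5, -15)) = (-212 - 221/722)*(-482 - 15) = -153285/722*(-497) = 76182645/722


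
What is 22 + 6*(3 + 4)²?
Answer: 316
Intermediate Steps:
22 + 6*(3 + 4)² = 22 + 6*7² = 22 + 6*49 = 22 + 294 = 316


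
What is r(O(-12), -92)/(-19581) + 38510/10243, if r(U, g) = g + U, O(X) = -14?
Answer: 755150068/200568183 ≈ 3.7651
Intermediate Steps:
r(U, g) = U + g
r(O(-12), -92)/(-19581) + 38510/10243 = (-14 - 92)/(-19581) + 38510/10243 = -106*(-1/19581) + 38510*(1/10243) = 106/19581 + 38510/10243 = 755150068/200568183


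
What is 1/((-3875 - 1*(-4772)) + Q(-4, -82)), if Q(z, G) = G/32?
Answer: 16/14311 ≈ 0.0011180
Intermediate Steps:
Q(z, G) = G/32 (Q(z, G) = G*(1/32) = G/32)
1/((-3875 - 1*(-4772)) + Q(-4, -82)) = 1/((-3875 - 1*(-4772)) + (1/32)*(-82)) = 1/((-3875 + 4772) - 41/16) = 1/(897 - 41/16) = 1/(14311/16) = 16/14311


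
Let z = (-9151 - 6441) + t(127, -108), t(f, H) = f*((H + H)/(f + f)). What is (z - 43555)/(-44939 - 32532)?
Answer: 59255/77471 ≈ 0.76487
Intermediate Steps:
t(f, H) = H (t(f, H) = f*((2*H)/((2*f))) = f*((2*H)*(1/(2*f))) = f*(H/f) = H)
z = -15700 (z = (-9151 - 6441) - 108 = -15592 - 108 = -15700)
(z - 43555)/(-44939 - 32532) = (-15700 - 43555)/(-44939 - 32532) = -59255/(-77471) = -59255*(-1/77471) = 59255/77471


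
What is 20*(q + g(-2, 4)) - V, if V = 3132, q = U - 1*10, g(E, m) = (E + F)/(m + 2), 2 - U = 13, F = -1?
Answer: -3562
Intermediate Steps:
U = -11 (U = 2 - 1*13 = 2 - 13 = -11)
g(E, m) = (-1 + E)/(2 + m) (g(E, m) = (E - 1)/(m + 2) = (-1 + E)/(2 + m))
q = -21 (q = -11 - 1*10 = -11 - 10 = -21)
20*(q + g(-2, 4)) - V = 20*(-21 + (-1 - 2)/(2 + 4)) - 1*3132 = 20*(-21 - 3/6) - 3132 = 20*(-21 + (⅙)*(-3)) - 3132 = 20*(-21 - ½) - 3132 = 20*(-43/2) - 3132 = -430 - 3132 = -3562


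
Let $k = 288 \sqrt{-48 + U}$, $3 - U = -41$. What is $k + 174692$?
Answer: $174692 + 576 i \approx 1.7469 \cdot 10^{5} + 576.0 i$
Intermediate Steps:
$U = 44$ ($U = 3 - -41 = 3 + 41 = 44$)
$k = 576 i$ ($k = 288 \sqrt{-48 + 44} = 288 \sqrt{-4} = 288 \cdot 2 i = 576 i \approx 576.0 i$)
$k + 174692 = 576 i + 174692 = 174692 + 576 i$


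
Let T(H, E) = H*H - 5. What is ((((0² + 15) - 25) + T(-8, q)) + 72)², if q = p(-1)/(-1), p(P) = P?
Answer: 14641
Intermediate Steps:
q = 1 (q = -1/(-1) = -1*(-1) = 1)
T(H, E) = -5 + H² (T(H, E) = H² - 5 = -5 + H²)
((((0² + 15) - 25) + T(-8, q)) + 72)² = ((((0² + 15) - 25) + (-5 + (-8)²)) + 72)² = ((((0 + 15) - 25) + (-5 + 64)) + 72)² = (((15 - 25) + 59) + 72)² = ((-10 + 59) + 72)² = (49 + 72)² = 121² = 14641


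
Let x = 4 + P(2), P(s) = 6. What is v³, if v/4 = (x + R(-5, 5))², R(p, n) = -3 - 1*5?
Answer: 4096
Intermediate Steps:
R(p, n) = -8 (R(p, n) = -3 - 5 = -8)
x = 10 (x = 4 + 6 = 10)
v = 16 (v = 4*(10 - 8)² = 4*2² = 4*4 = 16)
v³ = 16³ = 4096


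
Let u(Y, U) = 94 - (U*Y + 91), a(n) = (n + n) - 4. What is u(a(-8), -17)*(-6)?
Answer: 2022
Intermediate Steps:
a(n) = -4 + 2*n (a(n) = 2*n - 4 = -4 + 2*n)
u(Y, U) = 3 - U*Y (u(Y, U) = 94 - (91 + U*Y) = 94 + (-91 - U*Y) = 3 - U*Y)
u(a(-8), -17)*(-6) = (3 - 1*(-17)*(-4 + 2*(-8)))*(-6) = (3 - 1*(-17)*(-4 - 16))*(-6) = (3 - 1*(-17)*(-20))*(-6) = (3 - 340)*(-6) = -337*(-6) = 2022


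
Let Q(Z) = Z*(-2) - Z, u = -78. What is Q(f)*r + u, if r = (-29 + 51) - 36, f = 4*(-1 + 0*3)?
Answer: -246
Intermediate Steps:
f = -4 (f = 4*(-1 + 0) = 4*(-1) = -4)
r = -14 (r = 22 - 36 = -14)
Q(Z) = -3*Z (Q(Z) = -2*Z - Z = -3*Z)
Q(f)*r + u = -3*(-4)*(-14) - 78 = 12*(-14) - 78 = -168 - 78 = -246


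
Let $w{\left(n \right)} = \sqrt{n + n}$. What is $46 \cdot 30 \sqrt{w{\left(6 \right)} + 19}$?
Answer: $1380 \sqrt{19 + 2 \sqrt{3}} \approx 6540.7$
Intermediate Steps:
$w{\left(n \right)} = \sqrt{2} \sqrt{n}$ ($w{\left(n \right)} = \sqrt{2 n} = \sqrt{2} \sqrt{n}$)
$46 \cdot 30 \sqrt{w{\left(6 \right)} + 19} = 46 \cdot 30 \sqrt{\sqrt{2} \sqrt{6} + 19} = 1380 \sqrt{2 \sqrt{3} + 19} = 1380 \sqrt{19 + 2 \sqrt{3}}$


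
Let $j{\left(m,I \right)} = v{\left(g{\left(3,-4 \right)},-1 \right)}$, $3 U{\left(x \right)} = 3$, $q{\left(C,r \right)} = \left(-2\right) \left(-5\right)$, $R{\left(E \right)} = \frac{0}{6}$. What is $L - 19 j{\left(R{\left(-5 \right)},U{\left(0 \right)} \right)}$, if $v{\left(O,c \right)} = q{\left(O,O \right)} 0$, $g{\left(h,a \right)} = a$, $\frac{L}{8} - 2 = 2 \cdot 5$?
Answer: $96$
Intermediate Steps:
$R{\left(E \right)} = 0$ ($R{\left(E \right)} = 0 \cdot \frac{1}{6} = 0$)
$L = 96$ ($L = 16 + 8 \cdot 2 \cdot 5 = 16 + 8 \cdot 10 = 16 + 80 = 96$)
$q{\left(C,r \right)} = 10$
$v{\left(O,c \right)} = 0$ ($v{\left(O,c \right)} = 10 \cdot 0 = 0$)
$U{\left(x \right)} = 1$ ($U{\left(x \right)} = \frac{1}{3} \cdot 3 = 1$)
$j{\left(m,I \right)} = 0$
$L - 19 j{\left(R{\left(-5 \right)},U{\left(0 \right)} \right)} = 96 - 0 = 96 + 0 = 96$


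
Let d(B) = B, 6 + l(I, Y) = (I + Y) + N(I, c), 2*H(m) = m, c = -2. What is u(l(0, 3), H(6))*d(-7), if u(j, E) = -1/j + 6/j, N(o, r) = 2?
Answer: 35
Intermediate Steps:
H(m) = m/2
l(I, Y) = -4 + I + Y (l(I, Y) = -6 + ((I + Y) + 2) = -6 + (2 + I + Y) = -4 + I + Y)
u(j, E) = 5/j
u(l(0, 3), H(6))*d(-7) = (5/(-4 + 0 + 3))*(-7) = (5/(-1))*(-7) = (5*(-1))*(-7) = -5*(-7) = 35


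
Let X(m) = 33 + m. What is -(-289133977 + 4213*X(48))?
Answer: 288792724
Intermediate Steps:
-(-289133977 + 4213*X(48)) = -4213/(1/((33 + 48) - 68629)) = -4213/(1/(81 - 68629)) = -4213/(1/(-68548)) = -4213/(-1/68548) = -4213*(-68548) = 288792724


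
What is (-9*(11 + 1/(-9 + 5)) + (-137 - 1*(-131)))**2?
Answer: 168921/16 ≈ 10558.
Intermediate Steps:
(-9*(11 + 1/(-9 + 5)) + (-137 - 1*(-131)))**2 = (-9*(11 + 1/(-4)) + (-137 + 131))**2 = (-9*(11 - 1/4) - 6)**2 = (-9*43/4 - 6)**2 = (-387/4 - 6)**2 = (-411/4)**2 = 168921/16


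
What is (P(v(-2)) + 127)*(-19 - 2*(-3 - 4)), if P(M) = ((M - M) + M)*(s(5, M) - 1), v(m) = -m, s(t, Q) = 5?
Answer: -675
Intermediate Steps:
P(M) = 4*M (P(M) = ((M - M) + M)*(5 - 1) = (0 + M)*4 = M*4 = 4*M)
(P(v(-2)) + 127)*(-19 - 2*(-3 - 4)) = (4*(-1*(-2)) + 127)*(-19 - 2*(-3 - 4)) = (4*2 + 127)*(-19 - 2*(-7)) = (8 + 127)*(-19 - 1*(-14)) = 135*(-19 + 14) = 135*(-5) = -675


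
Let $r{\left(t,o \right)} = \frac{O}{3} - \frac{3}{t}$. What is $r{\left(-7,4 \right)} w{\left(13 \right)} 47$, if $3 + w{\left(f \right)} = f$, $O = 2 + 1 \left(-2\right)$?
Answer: $\frac{1410}{7} \approx 201.43$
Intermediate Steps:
$O = 0$ ($O = 2 - 2 = 0$)
$r{\left(t,o \right)} = - \frac{3}{t}$ ($r{\left(t,o \right)} = \frac{0}{3} - \frac{3}{t} = 0 \cdot \frac{1}{3} - \frac{3}{t} = 0 - \frac{3}{t} = - \frac{3}{t}$)
$w{\left(f \right)} = -3 + f$
$r{\left(-7,4 \right)} w{\left(13 \right)} 47 = - \frac{3}{-7} \left(-3 + 13\right) 47 = \left(-3\right) \left(- \frac{1}{7}\right) 10 \cdot 47 = \frac{3}{7} \cdot 470 = \frac{1410}{7}$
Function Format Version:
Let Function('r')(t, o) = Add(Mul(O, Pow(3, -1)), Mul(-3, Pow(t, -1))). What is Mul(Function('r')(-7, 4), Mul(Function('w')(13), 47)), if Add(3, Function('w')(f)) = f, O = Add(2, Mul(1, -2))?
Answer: Rational(1410, 7) ≈ 201.43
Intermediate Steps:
O = 0 (O = Add(2, -2) = 0)
Function('r')(t, o) = Mul(-3, Pow(t, -1)) (Function('r')(t, o) = Add(Mul(0, Pow(3, -1)), Mul(-3, Pow(t, -1))) = Add(Mul(0, Rational(1, 3)), Mul(-3, Pow(t, -1))) = Add(0, Mul(-3, Pow(t, -1))) = Mul(-3, Pow(t, -1)))
Function('w')(f) = Add(-3, f)
Mul(Function('r')(-7, 4), Mul(Function('w')(13), 47)) = Mul(Mul(-3, Pow(-7, -1)), Mul(Add(-3, 13), 47)) = Mul(Mul(-3, Rational(-1, 7)), Mul(10, 47)) = Mul(Rational(3, 7), 470) = Rational(1410, 7)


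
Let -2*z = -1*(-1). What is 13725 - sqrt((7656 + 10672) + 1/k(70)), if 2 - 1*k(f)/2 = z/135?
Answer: 13725 - sqrt(5364330403)/541 ≈ 13590.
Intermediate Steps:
z = -1/2 (z = -(-1)*(-1)/2 = -1/2*1 = -1/2 ≈ -0.50000)
k(f) = 541/135 (k(f) = 4 - (-1)/135 = 4 - 2*(-1/270) = 4 + 1/135 = 541/135)
13725 - sqrt((7656 + 10672) + 1/k(70)) = 13725 - sqrt((7656 + 10672) + 1/(541/135)) = 13725 - sqrt(18328 + 135/541) = 13725 - sqrt(9915583/541) = 13725 - sqrt(5364330403)/541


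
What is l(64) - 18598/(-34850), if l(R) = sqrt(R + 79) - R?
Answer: -65053/1025 + sqrt(143) ≈ -51.508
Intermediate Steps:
l(R) = sqrt(79 + R) - R
l(64) - 18598/(-34850) = (sqrt(79 + 64) - 1*64) - 18598/(-34850) = (sqrt(143) - 64) - 18598*(-1/34850) = (-64 + sqrt(143)) + 547/1025 = -65053/1025 + sqrt(143)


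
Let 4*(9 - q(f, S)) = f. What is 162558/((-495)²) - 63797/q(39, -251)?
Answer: 210531742/2475 ≈ 85063.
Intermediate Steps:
q(f, S) = 9 - f/4
162558/((-495)²) - 63797/q(39, -251) = 162558/((-495)²) - 63797/(9 - ¼*39) = 162558/245025 - 63797/(9 - 39/4) = 162558*(1/245025) - 63797/(-¾) = 1642/2475 - 63797*(-4/3) = 1642/2475 + 255188/3 = 210531742/2475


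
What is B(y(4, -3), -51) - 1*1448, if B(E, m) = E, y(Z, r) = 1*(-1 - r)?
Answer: -1446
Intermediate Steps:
y(Z, r) = -1 - r
B(y(4, -3), -51) - 1*1448 = (-1 - 1*(-3)) - 1*1448 = (-1 + 3) - 1448 = 2 - 1448 = -1446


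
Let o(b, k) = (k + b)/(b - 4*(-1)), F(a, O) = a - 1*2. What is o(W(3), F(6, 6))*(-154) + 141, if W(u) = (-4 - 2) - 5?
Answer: -13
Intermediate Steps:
F(a, O) = -2 + a (F(a, O) = a - 2 = -2 + a)
W(u) = -11 (W(u) = -6 - 5 = -11)
o(b, k) = (b + k)/(4 + b) (o(b, k) = (b + k)/(b + 4) = (b + k)/(4 + b))
o(W(3), F(6, 6))*(-154) + 141 = ((-11 + (-2 + 6))/(4 - 11))*(-154) + 141 = ((-11 + 4)/(-7))*(-154) + 141 = -⅐*(-7)*(-154) + 141 = 1*(-154) + 141 = -154 + 141 = -13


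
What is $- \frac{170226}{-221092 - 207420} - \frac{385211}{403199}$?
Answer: $- \frac{6888041647}{12341114992} \approx -0.55814$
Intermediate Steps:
$- \frac{170226}{-221092 - 207420} - \frac{385211}{403199} = - \frac{170226}{-428512} - \frac{385211}{403199} = \left(-170226\right) \left(- \frac{1}{428512}\right) - \frac{385211}{403199} = \frac{12159}{30608} - \frac{385211}{403199} = - \frac{6888041647}{12341114992}$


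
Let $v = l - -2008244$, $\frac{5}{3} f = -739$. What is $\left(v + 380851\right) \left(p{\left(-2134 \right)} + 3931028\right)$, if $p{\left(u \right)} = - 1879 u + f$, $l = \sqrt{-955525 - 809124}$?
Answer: $18970299698607 + \frac{39701853 i \sqrt{1764649}}{5} \approx 1.897 \cdot 10^{13} + 1.0548 \cdot 10^{10} i$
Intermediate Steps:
$f = - \frac{2217}{5}$ ($f = \frac{3}{5} \left(-739\right) = - \frac{2217}{5} \approx -443.4$)
$l = i \sqrt{1764649}$ ($l = \sqrt{-1764649} = i \sqrt{1764649} \approx 1328.4 i$)
$v = 2008244 + i \sqrt{1764649}$ ($v = i \sqrt{1764649} - -2008244 = i \sqrt{1764649} + 2008244 = 2008244 + i \sqrt{1764649} \approx 2.0082 \cdot 10^{6} + 1328.4 i$)
$p{\left(u \right)} = - \frac{2217}{5} - 1879 u$ ($p{\left(u \right)} = - 1879 u - \frac{2217}{5} = - \frac{2217}{5} - 1879 u$)
$\left(v + 380851\right) \left(p{\left(-2134 \right)} + 3931028\right) = \left(\left(2008244 + i \sqrt{1764649}\right) + 380851\right) \left(\left(- \frac{2217}{5} - -4009786\right) + 3931028\right) = \left(2389095 + i \sqrt{1764649}\right) \left(\left(- \frac{2217}{5} + 4009786\right) + 3931028\right) = \left(2389095 + i \sqrt{1764649}\right) \left(\frac{20046713}{5} + 3931028\right) = \left(2389095 + i \sqrt{1764649}\right) \frac{39701853}{5} = 18970299698607 + \frac{39701853 i \sqrt{1764649}}{5}$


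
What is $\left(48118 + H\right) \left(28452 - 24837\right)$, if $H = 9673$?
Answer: $208914465$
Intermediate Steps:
$\left(48118 + H\right) \left(28452 - 24837\right) = \left(48118 + 9673\right) \left(28452 - 24837\right) = 57791 \left(28452 - 24837\right) = 57791 \cdot 3615 = 208914465$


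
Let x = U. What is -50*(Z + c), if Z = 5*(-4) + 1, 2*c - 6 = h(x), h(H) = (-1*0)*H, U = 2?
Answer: 800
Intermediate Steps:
x = 2
h(H) = 0 (h(H) = 0*H = 0)
c = 3 (c = 3 + (½)*0 = 3 + 0 = 3)
Z = -19 (Z = -20 + 1 = -19)
-50*(Z + c) = -50*(-19 + 3) = -50*(-16) = 800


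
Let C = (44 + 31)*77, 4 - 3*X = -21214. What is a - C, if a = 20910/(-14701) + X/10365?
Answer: -2640250131757/457127595 ≈ -5775.7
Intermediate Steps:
X = 21218/3 (X = 4/3 - ⅓*(-21214) = 4/3 + 21214/3 = 21218/3 ≈ 7072.7)
C = 5775 (C = 75*77 = 5775)
a = -338270632/457127595 (a = 20910/(-14701) + (21218/3)/10365 = 20910*(-1/14701) + (21218/3)*(1/10365) = -20910/14701 + 21218/31095 = -338270632/457127595 ≈ -0.73999)
a - C = -338270632/457127595 - 1*5775 = -338270632/457127595 - 5775 = -2640250131757/457127595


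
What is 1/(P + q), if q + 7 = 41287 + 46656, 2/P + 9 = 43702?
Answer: 43693/3842187650 ≈ 1.1372e-5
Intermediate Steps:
P = 2/43693 (P = 2/(-9 + 43702) = 2/43693 ≈ 4.5774e-5)
q = 87936 (q = -7 + (41287 + 46656) = -7 + 87943 = 87936)
1/(P + q) = 1/(2/43693 + 87936) = 1/(3842187650/43693) = 43693/3842187650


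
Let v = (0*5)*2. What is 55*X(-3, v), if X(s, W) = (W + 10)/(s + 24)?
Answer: 550/21 ≈ 26.190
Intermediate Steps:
v = 0 (v = 0*2 = 0)
X(s, W) = (10 + W)/(24 + s)
55*X(-3, v) = 55*((10 + 0)/(24 - 3)) = 55*(10/21) = 550/21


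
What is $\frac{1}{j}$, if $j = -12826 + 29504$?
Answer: $\frac{1}{16678} \approx 5.9959 \cdot 10^{-5}$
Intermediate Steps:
$j = 16678$
$\frac{1}{j} = \frac{1}{16678}$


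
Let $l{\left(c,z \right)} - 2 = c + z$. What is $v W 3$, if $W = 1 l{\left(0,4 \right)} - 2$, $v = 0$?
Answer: $0$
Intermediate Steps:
$l{\left(c,z \right)} = 2 + c + z$ ($l{\left(c,z \right)} = 2 + \left(c + z\right) = 2 + c + z$)
$W = 4$ ($W = 1 \left(2 + 0 + 4\right) - 2 = 1 \cdot 6 - 2 = 6 - 2 = 4$)
$v W 3 = 0 \cdot 4 \cdot 3 = 0 \cdot 3 = 0$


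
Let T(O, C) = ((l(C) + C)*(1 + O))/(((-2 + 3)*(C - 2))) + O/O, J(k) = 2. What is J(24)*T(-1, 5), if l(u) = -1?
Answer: 2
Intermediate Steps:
T(O, C) = 1 + (1 + O)*(-1 + C)/(-2 + C) (T(O, C) = ((-1 + C)*(1 + O))/(((-2 + 3)*(C - 2))) + O/O = ((1 + O)*(-1 + C))/((1*(-2 + C))) + 1 = ((1 + O)*(-1 + C))/(-2 + C) + 1 = (1 + O)*(-1 + C)/(-2 + C) + 1 = 1 + (1 + O)*(-1 + C)/(-2 + C))
J(24)*T(-1, 5) = 2*((-3 - 1*(-1) + 2*5 + 5*(-1))/(-2 + 5)) = 2*((-3 + 1 + 10 - 5)/3) = 2*((⅓)*3) = 2*1 = 2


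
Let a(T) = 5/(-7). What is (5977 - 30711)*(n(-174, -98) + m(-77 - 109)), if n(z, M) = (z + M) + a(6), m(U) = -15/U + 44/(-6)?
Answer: 4507981739/651 ≈ 6.9247e+6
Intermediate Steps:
a(T) = -5/7 (a(T) = 5*(-⅐) = -5/7)
m(U) = -22/3 - 15/U (m(U) = -15/U + 44*(-⅙) = -15/U - 22/3 = -22/3 - 15/U)
n(z, M) = -5/7 + M + z (n(z, M) = (z + M) - 5/7 = (M + z) - 5/7 = -5/7 + M + z)
(5977 - 30711)*(n(-174, -98) + m(-77 - 109)) = (5977 - 30711)*((-5/7 - 98 - 174) + (-22/3 - 15/(-77 - 109))) = -24734*(-1909/7 + (-22/3 - 15/(-186))) = -24734*(-1909/7 + (-22/3 - 15*(-1/186))) = -24734*(-1909/7 + (-22/3 + 5/62)) = -24734*(-1909/7 - 1349/186) = -24734*(-364517/1302) = 4507981739/651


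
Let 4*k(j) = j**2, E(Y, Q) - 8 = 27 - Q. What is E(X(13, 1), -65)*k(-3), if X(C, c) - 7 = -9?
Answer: 225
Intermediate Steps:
X(C, c) = -2 (X(C, c) = 7 - 9 = -2)
E(Y, Q) = 35 - Q (E(Y, Q) = 8 + (27 - Q) = 35 - Q)
k(j) = j**2/4
E(X(13, 1), -65)*k(-3) = (35 - 1*(-65))*((1/4)*(-3)**2) = (35 + 65)*((1/4)*9) = 100*(9/4) = 225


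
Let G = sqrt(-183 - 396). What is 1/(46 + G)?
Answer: 46/2695 - I*sqrt(579)/2695 ≈ 0.017069 - 0.0089285*I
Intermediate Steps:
G = I*sqrt(579) (G = sqrt(-579) = I*sqrt(579) ≈ 24.062*I)
1/(46 + G) = 1/(46 + I*sqrt(579))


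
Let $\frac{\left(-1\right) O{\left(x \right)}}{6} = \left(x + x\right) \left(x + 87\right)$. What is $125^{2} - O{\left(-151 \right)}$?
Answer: $131593$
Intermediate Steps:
$O{\left(x \right)} = - 12 x \left(87 + x\right)$ ($O{\left(x \right)} = - 6 \left(x + x\right) \left(x + 87\right) = - 6 \cdot 2 x \left(87 + x\right) = - 12 x \left(87 + x\right)$)
$125^{2} - O{\left(-151 \right)} = 125^{2} - \left(-12\right) \left(-151\right) \left(87 - 151\right) = 15625 - \left(-12\right) \left(-151\right) \left(-64\right) = 15625 - -115968 = 15625 + 115968 = 131593$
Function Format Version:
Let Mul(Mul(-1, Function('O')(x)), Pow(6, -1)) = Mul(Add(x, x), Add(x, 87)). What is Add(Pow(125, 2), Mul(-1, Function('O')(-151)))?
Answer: 131593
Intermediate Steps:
Function('O')(x) = Mul(-12, x, Add(87, x)) (Function('O')(x) = Mul(-6, Mul(Add(x, x), Add(x, 87))) = Mul(-6, Mul(Mul(2, x), Add(87, x))) = Mul(-6, Mul(2, x, Add(87, x))) = Mul(-12, x, Add(87, x)))
Add(Pow(125, 2), Mul(-1, Function('O')(-151))) = Add(Pow(125, 2), Mul(-1, Mul(-12, -151, Add(87, -151)))) = Add(15625, Mul(-1, Mul(-12, -151, -64))) = Add(15625, Mul(-1, -115968)) = Add(15625, 115968) = 131593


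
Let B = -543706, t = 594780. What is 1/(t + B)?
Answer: 1/51074 ≈ 1.9579e-5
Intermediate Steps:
1/(t + B) = 1/(594780 - 543706) = 1/51074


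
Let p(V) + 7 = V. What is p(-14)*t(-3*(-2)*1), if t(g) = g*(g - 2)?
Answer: -504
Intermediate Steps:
p(V) = -7 + V
t(g) = g*(-2 + g)
p(-14)*t(-3*(-2)*1) = (-7 - 14)*((-3*(-2)*1)*(-2 - 3*(-2)*1)) = -21*6*1*(-2 + 6*1) = -126*(-2 + 6) = -126*4 = -21*24 = -504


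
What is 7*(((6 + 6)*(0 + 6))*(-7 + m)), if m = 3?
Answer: -2016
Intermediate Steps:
7*(((6 + 6)*(0 + 6))*(-7 + m)) = 7*(((6 + 6)*(0 + 6))*(-7 + 3)) = 7*((12*6)*(-4)) = 7*(72*(-4)) = 7*(-288) = -2016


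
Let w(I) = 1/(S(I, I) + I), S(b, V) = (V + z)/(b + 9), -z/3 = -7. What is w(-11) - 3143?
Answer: -50289/16 ≈ -3143.1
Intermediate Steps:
z = 21 (z = -3*(-7) = 21)
S(b, V) = (21 + V)/(9 + b) (S(b, V) = (V + 21)/(b + 9) = (21 + V)/(9 + b))
w(I) = 1/(I + (21 + I)/(9 + I)) (w(I) = 1/((21 + I)/(9 + I) + I) = 1/(I + (21 + I)/(9 + I)))
w(-11) - 3143 = (9 - 11)/(21 - 11 - 11*(9 - 11)) - 3143 = -2/(21 - 11 - 11*(-2)) - 3143 = -2/(21 - 11 + 22) - 3143 = -2/32 - 3143 = (1/32)*(-2) - 3143 = -1/16 - 3143 = -50289/16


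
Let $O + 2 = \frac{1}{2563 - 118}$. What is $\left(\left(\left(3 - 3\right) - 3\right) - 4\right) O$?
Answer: $\frac{34223}{2445} \approx 13.997$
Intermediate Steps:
$O = - \frac{4889}{2445}$ ($O = -2 + \frac{1}{2563 - 118} = -2 + \frac{1}{2445} = - \frac{4889}{2445} \approx -1.9996$)
$\left(\left(\left(3 - 3\right) - 3\right) - 4\right) O = \left(\left(\left(3 - 3\right) - 3\right) - 4\right) \left(- \frac{4889}{2445}\right) = \left(\left(0 - 3\right) - 4\right) \left(- \frac{4889}{2445}\right) = \left(-3 - 4\right) \left(- \frac{4889}{2445}\right) = \left(-7\right) \left(- \frac{4889}{2445}\right) = \frac{34223}{2445}$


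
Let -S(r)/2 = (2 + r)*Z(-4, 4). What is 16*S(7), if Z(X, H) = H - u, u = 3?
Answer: -288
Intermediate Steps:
Z(X, H) = -3 + H (Z(X, H) = H - 1*3 = H - 3 = -3 + H)
S(r) = -4 - 2*r (S(r) = -2*(2 + r)*(-3 + 4) = -2*(2 + r) = -4 - 2*r)
16*S(7) = 16*(-4 - 2*7) = 16*(-4 - 14) = 16*(-18) = -288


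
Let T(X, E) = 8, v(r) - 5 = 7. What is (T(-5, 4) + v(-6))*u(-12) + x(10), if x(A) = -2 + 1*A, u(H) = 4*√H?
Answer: 8 + 160*I*√3 ≈ 8.0 + 277.13*I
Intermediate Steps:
v(r) = 12 (v(r) = 5 + 7 = 12)
x(A) = -2 + A
(T(-5, 4) + v(-6))*u(-12) + x(10) = (8 + 12)*(4*√(-12)) + (-2 + 10) = 20*(4*(2*I*√3)) + 8 = 20*(8*I*√3) + 8 = 160*I*√3 + 8 = 8 + 160*I*√3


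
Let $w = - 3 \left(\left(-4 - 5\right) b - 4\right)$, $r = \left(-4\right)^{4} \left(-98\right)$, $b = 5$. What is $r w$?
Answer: $-3687936$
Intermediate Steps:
$r = -25088$ ($r = 256 \left(-98\right) = -25088$)
$w = 147$ ($w = - 3 \left(\left(-4 - 5\right) 5 - 4\right) = - 3 \left(\left(-9\right) 5 - 4\right) = - 3 \left(-45 - 4\right) = \left(-3\right) \left(-49\right) = 147$)
$r w = \left(-25088\right) 147 = -3687936$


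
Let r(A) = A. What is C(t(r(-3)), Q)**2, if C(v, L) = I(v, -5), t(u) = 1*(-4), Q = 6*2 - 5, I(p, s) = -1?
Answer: 1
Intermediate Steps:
Q = 7 (Q = 12 - 5 = 7)
t(u) = -4
C(v, L) = -1
C(t(r(-3)), Q)**2 = (-1)**2 = 1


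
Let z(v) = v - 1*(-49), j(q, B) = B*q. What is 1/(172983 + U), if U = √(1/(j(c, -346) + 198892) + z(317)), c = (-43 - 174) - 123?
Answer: 54754654956/9471624362403035 - 2*√9167614471829/9471624362403035 ≈ 5.7803e-6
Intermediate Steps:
c = -340 (c = -217 - 123 = -340)
z(v) = 49 + v (z(v) = v + 49 = 49 + v)
U = √9167614471829/158266 (U = √(1/(-346*(-340) + 198892) + (49 + 317)) = √(1/(117640 + 198892) + 366) = √(1/316532 + 366) = √(115850713/316532) = √9167614471829/158266 ≈ 19.131)
1/(172983 + U) = 1/(172983 + √9167614471829/158266)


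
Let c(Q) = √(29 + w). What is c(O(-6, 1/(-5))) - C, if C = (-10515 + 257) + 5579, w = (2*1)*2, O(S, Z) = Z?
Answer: 4679 + √33 ≈ 4684.7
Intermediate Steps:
w = 4 (w = 2*2 = 4)
c(Q) = √33 (c(Q) = √(29 + 4) = √33)
C = -4679 (C = -10258 + 5579 = -4679)
c(O(-6, 1/(-5))) - C = √33 - 1*(-4679) = √33 + 4679 = 4679 + √33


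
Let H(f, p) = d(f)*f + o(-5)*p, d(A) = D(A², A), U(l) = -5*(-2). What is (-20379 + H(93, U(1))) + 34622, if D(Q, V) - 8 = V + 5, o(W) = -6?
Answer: 24041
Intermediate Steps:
U(l) = 10
D(Q, V) = 13 + V (D(Q, V) = 8 + (V + 5) = 8 + (5 + V) = 13 + V)
d(A) = 13 + A
H(f, p) = -6*p + f*(13 + f) (H(f, p) = (13 + f)*f - 6*p = f*(13 + f) - 6*p = -6*p + f*(13 + f))
(-20379 + H(93, U(1))) + 34622 = (-20379 + (-6*10 + 93*(13 + 93))) + 34622 = (-20379 + (-60 + 93*106)) + 34622 = (-20379 + (-60 + 9858)) + 34622 = (-20379 + 9798) + 34622 = -10581 + 34622 = 24041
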